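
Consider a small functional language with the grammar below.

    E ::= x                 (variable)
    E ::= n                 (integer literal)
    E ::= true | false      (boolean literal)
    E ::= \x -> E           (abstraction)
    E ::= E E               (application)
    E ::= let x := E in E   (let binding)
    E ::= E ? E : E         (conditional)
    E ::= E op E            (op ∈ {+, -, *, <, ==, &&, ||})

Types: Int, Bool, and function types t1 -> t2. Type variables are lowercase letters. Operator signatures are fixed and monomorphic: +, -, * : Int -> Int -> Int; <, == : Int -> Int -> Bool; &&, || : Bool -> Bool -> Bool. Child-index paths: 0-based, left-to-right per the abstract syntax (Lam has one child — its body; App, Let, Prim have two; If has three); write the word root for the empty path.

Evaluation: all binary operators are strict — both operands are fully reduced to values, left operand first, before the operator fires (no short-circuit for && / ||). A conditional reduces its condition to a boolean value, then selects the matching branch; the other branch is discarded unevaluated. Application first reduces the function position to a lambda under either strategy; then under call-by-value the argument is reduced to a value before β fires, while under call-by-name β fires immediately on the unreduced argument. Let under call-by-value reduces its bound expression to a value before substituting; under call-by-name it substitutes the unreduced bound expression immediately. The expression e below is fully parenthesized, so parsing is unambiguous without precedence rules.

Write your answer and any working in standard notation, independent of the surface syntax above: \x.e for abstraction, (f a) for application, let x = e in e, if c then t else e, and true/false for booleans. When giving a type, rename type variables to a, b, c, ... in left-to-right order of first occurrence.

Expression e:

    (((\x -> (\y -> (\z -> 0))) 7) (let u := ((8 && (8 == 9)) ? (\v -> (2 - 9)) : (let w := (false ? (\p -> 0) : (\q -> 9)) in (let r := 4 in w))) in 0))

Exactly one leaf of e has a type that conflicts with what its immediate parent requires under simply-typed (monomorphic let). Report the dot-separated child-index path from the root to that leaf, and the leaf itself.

Working:
\z._ : c -> Int
\y._ : b -> c -> Int
\x._ : a -> b -> c -> Int
  unify a -> b -> c -> Int ~ Int -> d
  unify a ~ Int
  unify b -> c -> Int ~ d
_ _ : b -> c -> Int
  unify Int ~ Bool
  FAIL: mismatch Int ~ Bool

Answer: 1.0.0.0 : 8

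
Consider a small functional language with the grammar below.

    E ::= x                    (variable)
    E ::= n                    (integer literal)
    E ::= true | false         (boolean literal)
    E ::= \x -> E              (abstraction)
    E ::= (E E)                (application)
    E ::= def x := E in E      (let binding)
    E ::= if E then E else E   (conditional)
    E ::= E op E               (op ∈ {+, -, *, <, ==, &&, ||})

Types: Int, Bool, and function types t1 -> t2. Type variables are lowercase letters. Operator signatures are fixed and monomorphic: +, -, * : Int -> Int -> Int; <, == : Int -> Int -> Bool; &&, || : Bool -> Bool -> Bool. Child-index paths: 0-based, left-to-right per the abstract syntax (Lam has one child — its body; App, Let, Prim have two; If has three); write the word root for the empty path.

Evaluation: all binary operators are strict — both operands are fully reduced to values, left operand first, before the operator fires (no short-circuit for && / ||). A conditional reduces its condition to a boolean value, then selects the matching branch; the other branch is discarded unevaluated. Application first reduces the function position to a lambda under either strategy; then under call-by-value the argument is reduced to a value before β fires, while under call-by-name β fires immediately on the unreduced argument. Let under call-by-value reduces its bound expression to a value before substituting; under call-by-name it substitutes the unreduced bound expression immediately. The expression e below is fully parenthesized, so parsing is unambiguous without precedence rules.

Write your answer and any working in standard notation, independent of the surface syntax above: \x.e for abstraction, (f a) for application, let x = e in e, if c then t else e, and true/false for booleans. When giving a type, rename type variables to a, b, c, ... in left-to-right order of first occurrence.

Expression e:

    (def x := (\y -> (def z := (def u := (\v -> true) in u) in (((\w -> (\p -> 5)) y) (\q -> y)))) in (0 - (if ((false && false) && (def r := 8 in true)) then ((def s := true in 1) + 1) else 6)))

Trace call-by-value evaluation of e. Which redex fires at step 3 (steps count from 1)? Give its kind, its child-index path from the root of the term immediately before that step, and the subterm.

Trace:
step 0: (let x = (\y.(let z = (let u = (\v.true) in u) in (((\w.(\p.5)) y) (\q.y)))) in (0 - (if ((false && false) && (let r = 8 in true)) then ((let s = true in 1) + 1) else 6)))
step 1: [let@root] (0 - (if ((false && false) && (let r = 8 in true)) then ((let s = true in 1) + 1) else 6))
step 2: [delta@1.0.0] (0 - (if (false && (let r = 8 in true)) then ((let s = true in 1) + 1) else 6))
step 3: [let@1.0.1] (0 - (if (false && true) then ((let s = true in 1) + 1) else 6))

Answer: let at 1.0.1 : (let r = 8 in true)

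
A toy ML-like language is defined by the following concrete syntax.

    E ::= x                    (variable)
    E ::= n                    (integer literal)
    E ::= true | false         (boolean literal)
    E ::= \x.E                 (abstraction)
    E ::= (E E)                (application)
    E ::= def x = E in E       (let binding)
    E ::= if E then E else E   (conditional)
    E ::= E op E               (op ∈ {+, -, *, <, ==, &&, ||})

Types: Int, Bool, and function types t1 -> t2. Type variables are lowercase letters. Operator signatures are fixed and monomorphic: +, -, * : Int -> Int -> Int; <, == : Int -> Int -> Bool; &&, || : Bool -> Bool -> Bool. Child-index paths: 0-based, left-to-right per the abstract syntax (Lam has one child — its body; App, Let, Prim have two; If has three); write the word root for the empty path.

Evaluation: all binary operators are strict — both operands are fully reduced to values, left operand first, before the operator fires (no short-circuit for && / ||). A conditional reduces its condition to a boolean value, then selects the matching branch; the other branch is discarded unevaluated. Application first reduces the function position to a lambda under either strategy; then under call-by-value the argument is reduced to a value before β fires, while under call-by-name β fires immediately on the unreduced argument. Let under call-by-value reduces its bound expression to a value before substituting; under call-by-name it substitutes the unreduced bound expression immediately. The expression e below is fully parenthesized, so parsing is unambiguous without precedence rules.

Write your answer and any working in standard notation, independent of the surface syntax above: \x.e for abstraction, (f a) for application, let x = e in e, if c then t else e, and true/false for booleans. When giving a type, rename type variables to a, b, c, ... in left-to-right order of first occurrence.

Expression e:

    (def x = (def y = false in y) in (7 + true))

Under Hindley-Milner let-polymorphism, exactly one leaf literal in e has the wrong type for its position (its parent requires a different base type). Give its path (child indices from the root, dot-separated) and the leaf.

Derivation:
let y : Bool
y : Bool
let x : Bool
  unify Int ~ Int
  unify Bool ~ Int
  FAIL: mismatch Bool ~ Int

Answer: 1.1 : true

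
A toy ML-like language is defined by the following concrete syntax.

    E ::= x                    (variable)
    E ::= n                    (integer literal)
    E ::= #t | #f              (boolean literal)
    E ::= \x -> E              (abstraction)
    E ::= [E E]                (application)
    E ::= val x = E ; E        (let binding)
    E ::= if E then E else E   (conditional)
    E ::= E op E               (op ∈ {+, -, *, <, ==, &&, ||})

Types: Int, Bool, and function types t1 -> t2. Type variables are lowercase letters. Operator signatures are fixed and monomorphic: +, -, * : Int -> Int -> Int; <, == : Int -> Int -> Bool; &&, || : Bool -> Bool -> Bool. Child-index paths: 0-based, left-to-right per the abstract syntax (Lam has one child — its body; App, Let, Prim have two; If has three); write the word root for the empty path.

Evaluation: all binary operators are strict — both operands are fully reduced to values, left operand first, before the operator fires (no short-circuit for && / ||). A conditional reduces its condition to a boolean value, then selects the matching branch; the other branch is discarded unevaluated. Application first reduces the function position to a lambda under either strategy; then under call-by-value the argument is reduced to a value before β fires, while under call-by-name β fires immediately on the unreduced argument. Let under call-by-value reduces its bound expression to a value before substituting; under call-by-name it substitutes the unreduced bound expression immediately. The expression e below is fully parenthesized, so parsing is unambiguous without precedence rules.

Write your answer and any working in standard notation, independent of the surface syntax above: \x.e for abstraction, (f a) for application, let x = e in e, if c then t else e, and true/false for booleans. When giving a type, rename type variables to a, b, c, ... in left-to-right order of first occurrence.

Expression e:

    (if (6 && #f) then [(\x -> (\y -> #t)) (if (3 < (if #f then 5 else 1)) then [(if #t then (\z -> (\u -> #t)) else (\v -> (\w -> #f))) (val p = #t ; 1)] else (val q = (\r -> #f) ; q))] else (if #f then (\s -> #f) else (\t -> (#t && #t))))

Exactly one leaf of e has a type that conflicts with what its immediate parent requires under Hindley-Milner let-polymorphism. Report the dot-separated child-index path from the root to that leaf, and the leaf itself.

Trace:
  unify Int ~ Bool
  FAIL: mismatch Int ~ Bool

Answer: 0.0 : 6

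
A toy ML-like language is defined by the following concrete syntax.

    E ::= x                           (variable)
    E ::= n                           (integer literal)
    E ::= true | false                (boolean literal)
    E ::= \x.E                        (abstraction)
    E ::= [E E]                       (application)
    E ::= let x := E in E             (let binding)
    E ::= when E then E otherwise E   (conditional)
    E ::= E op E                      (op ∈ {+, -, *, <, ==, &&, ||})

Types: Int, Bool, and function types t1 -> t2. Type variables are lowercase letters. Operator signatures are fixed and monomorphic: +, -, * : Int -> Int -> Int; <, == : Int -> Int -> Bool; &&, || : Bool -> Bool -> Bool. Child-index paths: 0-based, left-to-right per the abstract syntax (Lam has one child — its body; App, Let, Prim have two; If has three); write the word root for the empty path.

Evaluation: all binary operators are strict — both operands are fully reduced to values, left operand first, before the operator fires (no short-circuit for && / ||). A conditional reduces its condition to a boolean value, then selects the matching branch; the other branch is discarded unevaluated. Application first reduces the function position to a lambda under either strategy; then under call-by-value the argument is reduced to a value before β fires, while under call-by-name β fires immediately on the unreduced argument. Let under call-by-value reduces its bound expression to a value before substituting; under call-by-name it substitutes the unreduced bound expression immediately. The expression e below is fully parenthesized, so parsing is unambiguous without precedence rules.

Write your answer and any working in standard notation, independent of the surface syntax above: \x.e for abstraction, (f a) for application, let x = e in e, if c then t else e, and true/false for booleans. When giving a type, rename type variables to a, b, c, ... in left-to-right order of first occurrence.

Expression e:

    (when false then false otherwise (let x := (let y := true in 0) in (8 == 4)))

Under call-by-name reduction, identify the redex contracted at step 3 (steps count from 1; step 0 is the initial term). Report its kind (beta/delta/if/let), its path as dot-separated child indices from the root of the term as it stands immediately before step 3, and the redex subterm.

Answer: delta at root : (8 == 4)

Derivation:
step 0: (if false then false else (let x = (let y = true in 0) in (8 == 4)))
step 1: [if@root] (let x = (let y = true in 0) in (8 == 4))
step 2: [let@root] (8 == 4)
step 3: [delta@root] false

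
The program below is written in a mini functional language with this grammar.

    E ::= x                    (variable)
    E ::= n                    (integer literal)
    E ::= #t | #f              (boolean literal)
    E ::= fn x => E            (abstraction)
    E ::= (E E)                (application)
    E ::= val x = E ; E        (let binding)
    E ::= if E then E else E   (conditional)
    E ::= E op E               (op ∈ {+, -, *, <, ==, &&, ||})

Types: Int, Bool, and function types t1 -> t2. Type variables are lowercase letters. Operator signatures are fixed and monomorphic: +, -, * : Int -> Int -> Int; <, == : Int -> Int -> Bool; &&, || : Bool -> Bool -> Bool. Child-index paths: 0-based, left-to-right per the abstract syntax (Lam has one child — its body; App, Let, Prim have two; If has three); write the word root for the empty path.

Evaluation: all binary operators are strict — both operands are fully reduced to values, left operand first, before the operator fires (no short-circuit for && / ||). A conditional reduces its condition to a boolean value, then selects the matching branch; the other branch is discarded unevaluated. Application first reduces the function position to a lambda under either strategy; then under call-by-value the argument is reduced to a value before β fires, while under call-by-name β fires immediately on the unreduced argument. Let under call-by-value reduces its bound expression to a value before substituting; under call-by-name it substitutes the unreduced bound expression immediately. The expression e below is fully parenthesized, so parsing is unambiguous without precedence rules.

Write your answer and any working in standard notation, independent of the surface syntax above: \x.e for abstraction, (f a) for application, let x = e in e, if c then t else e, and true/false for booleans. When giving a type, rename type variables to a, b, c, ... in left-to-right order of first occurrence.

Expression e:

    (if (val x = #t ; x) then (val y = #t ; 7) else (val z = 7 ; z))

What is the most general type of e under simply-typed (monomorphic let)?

Answer: Int

Derivation:
let x : Bool
x : Bool
  unify Bool ~ Bool
let y : Bool
let z : Int
z : Int
  unify Int ~ Int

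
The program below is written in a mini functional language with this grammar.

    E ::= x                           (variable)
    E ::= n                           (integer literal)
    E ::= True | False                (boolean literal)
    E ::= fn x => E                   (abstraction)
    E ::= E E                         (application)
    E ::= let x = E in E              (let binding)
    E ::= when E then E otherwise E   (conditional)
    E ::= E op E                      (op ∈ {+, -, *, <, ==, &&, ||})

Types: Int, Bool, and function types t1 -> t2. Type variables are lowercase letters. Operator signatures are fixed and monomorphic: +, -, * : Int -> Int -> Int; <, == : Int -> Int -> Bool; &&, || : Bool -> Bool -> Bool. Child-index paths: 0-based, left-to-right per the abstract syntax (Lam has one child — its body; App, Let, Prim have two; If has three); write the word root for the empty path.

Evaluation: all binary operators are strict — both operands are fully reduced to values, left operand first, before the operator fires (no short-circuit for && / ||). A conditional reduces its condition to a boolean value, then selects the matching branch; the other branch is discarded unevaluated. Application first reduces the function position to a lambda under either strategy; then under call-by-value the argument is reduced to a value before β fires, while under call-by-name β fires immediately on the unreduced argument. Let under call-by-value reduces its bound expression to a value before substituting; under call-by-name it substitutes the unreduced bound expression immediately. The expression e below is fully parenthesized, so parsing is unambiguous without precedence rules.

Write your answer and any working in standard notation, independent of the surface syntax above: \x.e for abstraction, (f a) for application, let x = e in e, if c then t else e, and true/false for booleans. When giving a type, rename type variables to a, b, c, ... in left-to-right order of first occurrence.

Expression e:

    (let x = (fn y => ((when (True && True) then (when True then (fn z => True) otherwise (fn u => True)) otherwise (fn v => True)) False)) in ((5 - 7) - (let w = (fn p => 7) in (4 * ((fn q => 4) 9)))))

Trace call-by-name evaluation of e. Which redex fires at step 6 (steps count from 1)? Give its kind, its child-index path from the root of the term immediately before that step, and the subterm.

Answer: delta at root : (-2 - 16)

Derivation:
step 0: (let x = (\y.((if (true && true) then (if true then (\z.true) else (\u.true)) else (\v.true)) false)) in ((5 - 7) - (let w = (\p.7) in (4 * ((\q.4) 9)))))
step 1: [let@root] ((5 - 7) - (let w = (\p.7) in (4 * ((\q.4) 9))))
step 2: [delta@0] (-2 - (let w = (\p.7) in (4 * ((\q.4) 9))))
step 3: [let@1] (-2 - (4 * ((\q.4) 9)))
step 4: [beta@1.1] (-2 - (4 * 4))
step 5: [delta@1] (-2 - 16)
step 6: [delta@root] -18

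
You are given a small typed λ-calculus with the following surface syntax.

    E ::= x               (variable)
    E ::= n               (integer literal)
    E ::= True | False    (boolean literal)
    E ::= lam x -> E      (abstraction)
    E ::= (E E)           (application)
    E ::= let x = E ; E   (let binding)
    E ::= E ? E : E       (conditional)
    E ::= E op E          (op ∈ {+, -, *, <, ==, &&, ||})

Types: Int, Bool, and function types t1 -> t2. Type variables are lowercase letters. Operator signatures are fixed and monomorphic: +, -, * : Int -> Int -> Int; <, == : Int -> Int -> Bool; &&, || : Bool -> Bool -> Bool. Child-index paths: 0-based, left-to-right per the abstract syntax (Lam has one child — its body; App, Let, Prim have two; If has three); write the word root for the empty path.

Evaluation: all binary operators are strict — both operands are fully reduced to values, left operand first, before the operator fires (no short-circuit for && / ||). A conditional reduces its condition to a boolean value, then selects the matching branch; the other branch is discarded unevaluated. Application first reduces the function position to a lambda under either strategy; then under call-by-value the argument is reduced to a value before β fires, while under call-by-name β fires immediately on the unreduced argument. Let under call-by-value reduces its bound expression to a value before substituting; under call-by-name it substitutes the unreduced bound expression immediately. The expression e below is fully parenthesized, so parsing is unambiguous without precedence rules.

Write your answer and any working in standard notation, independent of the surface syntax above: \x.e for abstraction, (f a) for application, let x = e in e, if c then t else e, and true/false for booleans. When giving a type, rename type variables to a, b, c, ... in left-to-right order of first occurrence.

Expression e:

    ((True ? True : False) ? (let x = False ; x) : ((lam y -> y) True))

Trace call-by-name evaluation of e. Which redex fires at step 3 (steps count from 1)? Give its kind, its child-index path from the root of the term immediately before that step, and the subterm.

Trace:
step 0: (if (if true then true else false) then (let x = false in x) else ((\y.y) true))
step 1: [if@0] (if true then (let x = false in x) else ((\y.y) true))
step 2: [if@root] (let x = false in x)
step 3: [let@root] false

Answer: let at root : (let x = false in x)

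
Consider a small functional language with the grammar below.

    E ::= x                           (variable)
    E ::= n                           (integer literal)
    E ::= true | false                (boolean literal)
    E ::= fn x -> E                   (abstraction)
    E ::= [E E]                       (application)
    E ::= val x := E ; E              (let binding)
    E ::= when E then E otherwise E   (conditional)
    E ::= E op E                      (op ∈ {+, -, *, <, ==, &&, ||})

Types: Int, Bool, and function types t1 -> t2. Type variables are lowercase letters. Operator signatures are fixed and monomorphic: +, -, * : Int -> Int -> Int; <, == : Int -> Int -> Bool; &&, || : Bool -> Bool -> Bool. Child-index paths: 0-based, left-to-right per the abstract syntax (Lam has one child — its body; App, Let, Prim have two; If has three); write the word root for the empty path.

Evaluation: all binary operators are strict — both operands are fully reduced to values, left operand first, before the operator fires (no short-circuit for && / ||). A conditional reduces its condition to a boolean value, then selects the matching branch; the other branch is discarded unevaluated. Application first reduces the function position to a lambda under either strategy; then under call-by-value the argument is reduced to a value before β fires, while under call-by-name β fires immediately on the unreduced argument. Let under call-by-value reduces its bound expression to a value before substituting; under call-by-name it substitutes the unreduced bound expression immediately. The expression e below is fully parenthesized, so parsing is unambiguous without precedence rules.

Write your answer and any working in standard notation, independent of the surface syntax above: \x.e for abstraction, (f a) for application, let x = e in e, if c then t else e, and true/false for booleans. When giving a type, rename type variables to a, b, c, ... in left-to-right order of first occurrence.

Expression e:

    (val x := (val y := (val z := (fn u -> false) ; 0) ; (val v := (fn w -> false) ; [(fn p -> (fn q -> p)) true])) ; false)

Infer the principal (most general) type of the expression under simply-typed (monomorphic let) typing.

Working:
\u._ : a -> Bool
let z : a -> Bool
let y : Int
\w._ : b -> Bool
let v : b -> Bool
p : c
\q._ : d -> c
\p._ : c -> d -> c
  unify c -> d -> c ~ Bool -> e
  unify c ~ Bool
  unify d -> Bool ~ e
_ _ : d -> Bool
let x : d -> Bool

Answer: Bool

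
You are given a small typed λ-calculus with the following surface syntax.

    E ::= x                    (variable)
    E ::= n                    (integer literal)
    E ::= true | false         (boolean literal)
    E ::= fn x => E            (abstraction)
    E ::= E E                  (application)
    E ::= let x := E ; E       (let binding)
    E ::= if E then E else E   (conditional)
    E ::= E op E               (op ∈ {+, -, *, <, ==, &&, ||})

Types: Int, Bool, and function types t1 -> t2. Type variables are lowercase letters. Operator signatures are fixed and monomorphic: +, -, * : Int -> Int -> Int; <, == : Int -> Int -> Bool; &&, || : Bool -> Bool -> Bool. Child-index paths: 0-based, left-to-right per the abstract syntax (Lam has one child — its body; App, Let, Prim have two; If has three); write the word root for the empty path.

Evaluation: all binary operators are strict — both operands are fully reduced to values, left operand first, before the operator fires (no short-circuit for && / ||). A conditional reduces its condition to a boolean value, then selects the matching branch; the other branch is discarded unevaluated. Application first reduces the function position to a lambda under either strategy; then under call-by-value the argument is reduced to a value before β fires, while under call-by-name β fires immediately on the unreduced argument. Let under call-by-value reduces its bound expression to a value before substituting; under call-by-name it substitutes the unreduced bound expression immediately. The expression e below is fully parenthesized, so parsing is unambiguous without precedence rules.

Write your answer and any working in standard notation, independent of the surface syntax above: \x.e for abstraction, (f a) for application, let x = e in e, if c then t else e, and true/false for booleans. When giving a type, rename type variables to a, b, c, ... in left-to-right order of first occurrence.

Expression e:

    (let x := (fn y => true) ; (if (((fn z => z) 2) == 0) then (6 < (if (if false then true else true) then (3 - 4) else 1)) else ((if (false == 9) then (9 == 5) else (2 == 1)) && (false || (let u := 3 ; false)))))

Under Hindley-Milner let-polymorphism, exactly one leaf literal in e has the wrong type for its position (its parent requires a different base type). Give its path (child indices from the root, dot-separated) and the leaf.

Trace:
\y._ : a -> Bool
let x : forall. a -> Bool
z : b
\z._ : b -> b
  unify b -> b ~ Int -> c
  unify b ~ Int
  unify Int ~ c
_ _ : Int
  unify Int ~ Int
  unify Int ~ Int
  unify Bool ~ Bool
  unify Int ~ Int
  unify Bool ~ Bool
  unify Bool ~ Bool
  unify Bool ~ Bool
  unify Int ~ Int
  unify Int ~ Int
  unify Int ~ Int
  unify Int ~ Int
  unify Bool ~ Int
  FAIL: mismatch Bool ~ Int

Answer: 1.2.0.0.0 : false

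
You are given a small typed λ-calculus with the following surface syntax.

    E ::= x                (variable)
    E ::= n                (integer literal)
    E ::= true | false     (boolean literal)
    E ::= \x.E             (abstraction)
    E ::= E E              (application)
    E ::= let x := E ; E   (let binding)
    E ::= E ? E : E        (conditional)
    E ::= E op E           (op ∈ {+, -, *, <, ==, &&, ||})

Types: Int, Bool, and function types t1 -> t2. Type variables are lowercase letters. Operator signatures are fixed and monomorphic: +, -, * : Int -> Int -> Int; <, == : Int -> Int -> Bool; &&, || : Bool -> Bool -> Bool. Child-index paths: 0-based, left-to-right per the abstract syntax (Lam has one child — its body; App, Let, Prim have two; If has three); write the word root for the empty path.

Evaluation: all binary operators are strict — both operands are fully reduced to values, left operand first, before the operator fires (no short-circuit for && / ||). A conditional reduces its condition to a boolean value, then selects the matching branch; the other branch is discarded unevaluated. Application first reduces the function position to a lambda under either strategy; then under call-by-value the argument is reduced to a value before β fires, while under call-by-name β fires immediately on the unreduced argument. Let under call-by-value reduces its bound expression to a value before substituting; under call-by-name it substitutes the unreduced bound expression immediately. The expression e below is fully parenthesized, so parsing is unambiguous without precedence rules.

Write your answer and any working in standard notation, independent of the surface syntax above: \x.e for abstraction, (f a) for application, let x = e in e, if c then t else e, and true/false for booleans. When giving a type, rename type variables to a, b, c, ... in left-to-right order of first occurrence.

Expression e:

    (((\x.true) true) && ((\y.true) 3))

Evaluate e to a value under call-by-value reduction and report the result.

Working:
step 0: (((\x.true) true) && ((\y.true) 3))
step 1: [beta@0] (true && ((\y.true) 3))
step 2: [beta@1] (true && true)
step 3: [delta@root] true

Answer: true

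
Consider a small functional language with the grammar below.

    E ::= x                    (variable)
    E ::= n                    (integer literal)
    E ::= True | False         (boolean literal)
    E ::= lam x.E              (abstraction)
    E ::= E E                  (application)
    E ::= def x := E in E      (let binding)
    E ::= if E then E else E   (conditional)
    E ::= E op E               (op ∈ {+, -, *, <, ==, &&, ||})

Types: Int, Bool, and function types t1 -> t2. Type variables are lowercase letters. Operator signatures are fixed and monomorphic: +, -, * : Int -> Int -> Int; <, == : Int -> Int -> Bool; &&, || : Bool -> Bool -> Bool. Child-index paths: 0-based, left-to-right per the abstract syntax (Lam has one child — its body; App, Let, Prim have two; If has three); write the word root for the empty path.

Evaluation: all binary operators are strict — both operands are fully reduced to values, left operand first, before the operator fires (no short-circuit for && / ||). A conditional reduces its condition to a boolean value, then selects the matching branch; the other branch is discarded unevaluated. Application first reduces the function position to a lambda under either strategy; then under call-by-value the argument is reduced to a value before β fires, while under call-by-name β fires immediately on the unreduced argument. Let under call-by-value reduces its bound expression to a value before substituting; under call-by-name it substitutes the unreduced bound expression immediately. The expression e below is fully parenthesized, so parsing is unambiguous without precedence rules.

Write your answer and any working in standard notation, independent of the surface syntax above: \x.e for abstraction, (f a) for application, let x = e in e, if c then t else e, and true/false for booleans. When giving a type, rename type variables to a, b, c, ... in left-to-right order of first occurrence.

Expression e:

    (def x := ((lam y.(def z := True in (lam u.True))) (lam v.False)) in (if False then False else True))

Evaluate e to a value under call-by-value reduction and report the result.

Derivation:
step 0: (let x = ((\y.(let z = true in (\u.true))) (\v.false)) in (if false then false else true))
step 1: [beta@0] (let x = (let z = true in (\u.true)) in (if false then false else true))
step 2: [let@0] (let x = (\u.true) in (if false then false else true))
step 3: [let@root] (if false then false else true)
step 4: [if@root] true

Answer: true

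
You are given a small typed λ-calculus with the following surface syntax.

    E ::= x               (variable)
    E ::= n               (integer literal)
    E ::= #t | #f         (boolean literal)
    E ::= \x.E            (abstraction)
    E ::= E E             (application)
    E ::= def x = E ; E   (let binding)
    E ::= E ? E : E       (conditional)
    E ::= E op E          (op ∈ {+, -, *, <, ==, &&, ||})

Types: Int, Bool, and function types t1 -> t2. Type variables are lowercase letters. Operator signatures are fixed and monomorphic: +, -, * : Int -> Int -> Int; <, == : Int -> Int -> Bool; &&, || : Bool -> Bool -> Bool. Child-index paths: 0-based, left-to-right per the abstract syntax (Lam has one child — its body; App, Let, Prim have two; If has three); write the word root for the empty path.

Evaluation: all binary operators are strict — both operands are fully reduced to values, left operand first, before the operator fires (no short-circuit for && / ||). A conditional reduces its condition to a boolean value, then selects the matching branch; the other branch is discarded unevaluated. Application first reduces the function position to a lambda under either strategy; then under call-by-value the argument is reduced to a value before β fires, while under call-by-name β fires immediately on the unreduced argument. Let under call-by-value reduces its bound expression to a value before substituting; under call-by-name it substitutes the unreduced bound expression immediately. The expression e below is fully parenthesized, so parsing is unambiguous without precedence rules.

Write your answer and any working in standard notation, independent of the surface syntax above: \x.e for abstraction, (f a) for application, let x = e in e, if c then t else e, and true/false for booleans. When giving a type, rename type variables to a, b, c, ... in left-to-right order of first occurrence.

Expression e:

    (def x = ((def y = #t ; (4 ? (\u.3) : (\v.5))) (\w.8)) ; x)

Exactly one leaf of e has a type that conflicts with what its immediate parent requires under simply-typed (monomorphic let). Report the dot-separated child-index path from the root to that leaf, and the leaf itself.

Trace:
let y : Bool
  unify Int ~ Bool
  FAIL: mismatch Int ~ Bool

Answer: 0.0.1.0 : 4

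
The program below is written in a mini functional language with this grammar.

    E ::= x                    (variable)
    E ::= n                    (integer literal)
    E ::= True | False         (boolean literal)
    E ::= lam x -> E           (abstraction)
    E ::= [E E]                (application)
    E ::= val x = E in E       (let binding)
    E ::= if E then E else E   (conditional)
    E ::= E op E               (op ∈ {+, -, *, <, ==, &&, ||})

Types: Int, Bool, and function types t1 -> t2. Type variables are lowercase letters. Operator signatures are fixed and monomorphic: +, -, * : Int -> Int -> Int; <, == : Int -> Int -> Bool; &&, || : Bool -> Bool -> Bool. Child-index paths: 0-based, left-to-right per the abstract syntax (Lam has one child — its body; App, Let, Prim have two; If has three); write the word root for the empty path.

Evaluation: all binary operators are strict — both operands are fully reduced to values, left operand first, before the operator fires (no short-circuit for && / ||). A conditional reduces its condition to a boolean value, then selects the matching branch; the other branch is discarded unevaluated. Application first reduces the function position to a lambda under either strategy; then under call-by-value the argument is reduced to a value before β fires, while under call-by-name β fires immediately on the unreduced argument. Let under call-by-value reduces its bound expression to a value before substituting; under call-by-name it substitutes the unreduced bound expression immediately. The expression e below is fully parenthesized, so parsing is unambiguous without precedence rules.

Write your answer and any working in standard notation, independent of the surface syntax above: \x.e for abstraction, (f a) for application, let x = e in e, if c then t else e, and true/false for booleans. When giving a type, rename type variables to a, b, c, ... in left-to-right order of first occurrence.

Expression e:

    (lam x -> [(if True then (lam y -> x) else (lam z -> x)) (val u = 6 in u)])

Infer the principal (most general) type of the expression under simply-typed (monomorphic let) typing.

Working:
  unify Bool ~ Bool
x : a
\y._ : b -> a
x : a
\z._ : c -> a
  unify b -> a ~ c -> a
  unify b ~ c
  unify a ~ a
let u : Int
u : Int
  unify c -> a ~ Int -> d
  unify c ~ Int
  unify a ~ d
_ _ : d
\x._ : d -> d

Answer: a -> a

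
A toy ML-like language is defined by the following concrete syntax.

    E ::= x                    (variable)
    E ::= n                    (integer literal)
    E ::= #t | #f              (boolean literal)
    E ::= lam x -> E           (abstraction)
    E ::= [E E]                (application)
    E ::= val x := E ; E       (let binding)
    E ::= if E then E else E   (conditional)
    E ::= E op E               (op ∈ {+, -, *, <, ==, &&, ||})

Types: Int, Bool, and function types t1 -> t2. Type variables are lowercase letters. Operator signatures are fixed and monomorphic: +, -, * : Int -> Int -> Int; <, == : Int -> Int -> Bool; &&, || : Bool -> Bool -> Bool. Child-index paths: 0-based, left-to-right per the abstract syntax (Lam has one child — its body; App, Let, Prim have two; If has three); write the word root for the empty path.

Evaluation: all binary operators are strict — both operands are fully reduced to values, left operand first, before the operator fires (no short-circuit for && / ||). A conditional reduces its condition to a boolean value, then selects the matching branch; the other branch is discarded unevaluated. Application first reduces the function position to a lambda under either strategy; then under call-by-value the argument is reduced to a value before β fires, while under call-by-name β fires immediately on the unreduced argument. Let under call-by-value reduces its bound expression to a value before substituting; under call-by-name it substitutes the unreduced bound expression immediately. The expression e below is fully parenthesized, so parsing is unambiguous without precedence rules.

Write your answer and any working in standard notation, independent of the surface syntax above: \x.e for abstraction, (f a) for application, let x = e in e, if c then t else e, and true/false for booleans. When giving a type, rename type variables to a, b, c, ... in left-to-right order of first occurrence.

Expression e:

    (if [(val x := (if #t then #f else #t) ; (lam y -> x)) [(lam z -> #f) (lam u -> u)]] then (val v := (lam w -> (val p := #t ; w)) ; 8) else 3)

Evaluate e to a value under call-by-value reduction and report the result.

Derivation:
step 0: (if ((let x = (if true then false else true) in (\y.x)) ((\z.false) (\u.u))) then (let v = (\w.(let p = true in w)) in 8) else 3)
step 1: [if@0.0.0] (if ((let x = false in (\y.x)) ((\z.false) (\u.u))) then (let v = (\w.(let p = true in w)) in 8) else 3)
step 2: [let@0.0] (if ((\y.false) ((\z.false) (\u.u))) then (let v = (\w.(let p = true in w)) in 8) else 3)
step 3: [beta@0.1] (if ((\y.false) false) then (let v = (\w.(let p = true in w)) in 8) else 3)
step 4: [beta@0] (if false then (let v = (\w.(let p = true in w)) in 8) else 3)
step 5: [if@root] 3

Answer: 3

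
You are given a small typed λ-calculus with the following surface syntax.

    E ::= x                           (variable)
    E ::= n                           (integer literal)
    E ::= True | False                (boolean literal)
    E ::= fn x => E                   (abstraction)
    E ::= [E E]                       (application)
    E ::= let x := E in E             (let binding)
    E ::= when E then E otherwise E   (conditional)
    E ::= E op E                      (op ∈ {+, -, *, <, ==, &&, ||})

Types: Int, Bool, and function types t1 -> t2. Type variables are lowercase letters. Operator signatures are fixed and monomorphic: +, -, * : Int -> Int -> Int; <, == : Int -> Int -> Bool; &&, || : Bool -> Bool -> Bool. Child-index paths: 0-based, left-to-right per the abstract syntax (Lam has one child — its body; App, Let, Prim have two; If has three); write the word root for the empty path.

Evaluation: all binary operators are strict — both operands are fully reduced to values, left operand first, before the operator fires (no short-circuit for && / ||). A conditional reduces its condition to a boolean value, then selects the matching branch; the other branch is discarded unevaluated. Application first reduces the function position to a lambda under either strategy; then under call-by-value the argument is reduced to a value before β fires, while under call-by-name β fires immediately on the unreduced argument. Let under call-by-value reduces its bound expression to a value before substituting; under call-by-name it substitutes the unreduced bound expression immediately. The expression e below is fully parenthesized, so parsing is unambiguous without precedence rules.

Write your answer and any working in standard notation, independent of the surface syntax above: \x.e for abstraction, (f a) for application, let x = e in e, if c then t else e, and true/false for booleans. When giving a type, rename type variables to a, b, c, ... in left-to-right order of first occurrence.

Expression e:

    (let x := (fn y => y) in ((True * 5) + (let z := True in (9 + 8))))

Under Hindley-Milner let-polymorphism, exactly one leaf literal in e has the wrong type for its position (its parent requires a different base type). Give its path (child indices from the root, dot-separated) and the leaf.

Trace:
y : a
\y._ : a -> a
let x : forall. a -> a
  unify Bool ~ Int
  FAIL: mismatch Bool ~ Int

Answer: 1.0.0 : true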